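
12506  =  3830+8676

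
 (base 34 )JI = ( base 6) 3024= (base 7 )1636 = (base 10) 664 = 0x298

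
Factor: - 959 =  - 7^1*137^1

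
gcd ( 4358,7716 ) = 2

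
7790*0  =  0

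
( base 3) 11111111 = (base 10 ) 3280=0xCD0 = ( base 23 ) 64E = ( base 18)A24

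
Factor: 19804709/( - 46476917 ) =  - 29^2*251^(-1)*23549^1*185167^(-1)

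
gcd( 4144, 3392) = 16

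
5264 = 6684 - 1420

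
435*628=273180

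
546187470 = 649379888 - 103192418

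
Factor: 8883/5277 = 3^2 * 7^1 *47^1*1759^ ( - 1 )  =  2961/1759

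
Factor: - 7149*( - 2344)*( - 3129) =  - 52433454024 = -2^3*3^2*7^1*149^1 * 293^1*2383^1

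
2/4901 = 2/4901 =0.00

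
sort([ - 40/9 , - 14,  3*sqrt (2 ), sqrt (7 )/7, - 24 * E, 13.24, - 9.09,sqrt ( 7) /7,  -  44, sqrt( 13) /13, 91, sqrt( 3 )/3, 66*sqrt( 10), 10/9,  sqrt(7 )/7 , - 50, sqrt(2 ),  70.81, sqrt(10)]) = [ - 24*E, - 50  , - 44,-14,  -  9.09, - 40/9, sqrt (13)/13, sqrt (7) /7, sqrt (7)/7, sqrt( 7) /7,  sqrt( 3)/3, 10/9,  sqrt (2),sqrt(10 ), 3 * sqrt(2 ), 13.24, 70.81,91, 66*sqrt ( 10 )]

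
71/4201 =71/4201 = 0.02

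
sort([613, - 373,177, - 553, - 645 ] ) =[ - 645, - 553, - 373,177, 613]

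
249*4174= 1039326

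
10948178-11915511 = -967333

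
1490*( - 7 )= - 10430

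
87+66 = 153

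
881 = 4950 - 4069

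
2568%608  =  136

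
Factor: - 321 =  - 3^1*107^1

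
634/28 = 317/14 = 22.64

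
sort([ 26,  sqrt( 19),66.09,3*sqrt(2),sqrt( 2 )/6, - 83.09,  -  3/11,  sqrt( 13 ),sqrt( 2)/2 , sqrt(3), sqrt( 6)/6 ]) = [ - 83.09, - 3/11, sqrt( 2 ) /6 , sqrt( 6)/6, sqrt( 2) /2, sqrt( 3), sqrt( 13 ),3*sqrt(2) , sqrt( 19), 26,66.09]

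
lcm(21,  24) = 168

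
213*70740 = 15067620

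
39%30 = 9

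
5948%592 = 28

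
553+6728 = 7281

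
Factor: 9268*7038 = 2^3 * 3^2 * 7^1* 17^1*23^1*331^1 = 65228184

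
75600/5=15120 = 15120.00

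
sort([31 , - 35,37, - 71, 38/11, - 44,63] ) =[ - 71, - 44, - 35, 38/11, 31,37,63] 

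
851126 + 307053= 1158179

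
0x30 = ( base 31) 1h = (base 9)53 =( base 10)48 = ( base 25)1n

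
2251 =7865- 5614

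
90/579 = 30/193 = 0.16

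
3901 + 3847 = 7748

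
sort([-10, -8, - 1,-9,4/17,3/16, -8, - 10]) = [ - 10, - 10,  -  9, -8, - 8, - 1, 3/16, 4/17]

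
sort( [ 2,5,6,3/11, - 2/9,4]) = [-2/9,3/11, 2, 4,5,6 ] 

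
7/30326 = 7/30326 = 0.00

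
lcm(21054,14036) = 42108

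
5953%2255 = 1443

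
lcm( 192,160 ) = 960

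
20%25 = 20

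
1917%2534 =1917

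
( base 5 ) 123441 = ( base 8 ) 11407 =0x1307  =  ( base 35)3y6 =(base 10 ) 4871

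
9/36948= 3/12316 = 0.00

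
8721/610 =14 + 181/610 = 14.30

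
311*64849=20168039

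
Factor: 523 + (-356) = 167^1 = 167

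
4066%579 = 13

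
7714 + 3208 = 10922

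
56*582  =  32592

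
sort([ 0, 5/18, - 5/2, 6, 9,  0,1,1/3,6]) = [ - 5/2,  0,  0, 5/18 , 1/3, 1, 6,  6, 9] 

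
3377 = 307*11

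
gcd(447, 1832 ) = 1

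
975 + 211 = 1186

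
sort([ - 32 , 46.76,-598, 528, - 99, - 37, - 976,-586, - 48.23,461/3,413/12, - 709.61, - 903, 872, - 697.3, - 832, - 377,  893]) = [  -  976, - 903, - 832, - 709.61, - 697.3,-598,-586, - 377, - 99,-48.23 , - 37, - 32,413/12, 46.76,461/3, 528,872, 893] 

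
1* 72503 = 72503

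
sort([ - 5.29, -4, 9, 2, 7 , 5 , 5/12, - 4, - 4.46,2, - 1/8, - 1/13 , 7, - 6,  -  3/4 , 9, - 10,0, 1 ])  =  [-10, - 6, - 5.29,  -  4.46, - 4, - 4, - 3/4,-1/8, - 1/13,0, 5/12, 1,2, 2,5, 7,  7, 9, 9]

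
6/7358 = 3/3679 = 0.00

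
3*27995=83985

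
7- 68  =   - 61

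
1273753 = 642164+631589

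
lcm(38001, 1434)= 76002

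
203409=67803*3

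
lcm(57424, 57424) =57424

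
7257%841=529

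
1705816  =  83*20552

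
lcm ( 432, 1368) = 8208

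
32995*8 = 263960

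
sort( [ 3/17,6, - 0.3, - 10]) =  [ -10 , - 0.3,  3/17,  6]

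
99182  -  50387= 48795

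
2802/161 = 17+65/161 = 17.40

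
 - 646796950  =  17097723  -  663894673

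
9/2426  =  9/2426=0.00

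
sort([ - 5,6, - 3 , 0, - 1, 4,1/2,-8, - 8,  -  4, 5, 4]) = [ - 8,-8, - 5, - 4, - 3, - 1,0,1/2,4,4, 5,6 ] 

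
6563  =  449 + 6114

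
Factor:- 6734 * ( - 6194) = 41710396=2^2*7^1* 13^1*19^1*37^1*163^1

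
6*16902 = 101412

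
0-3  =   - 3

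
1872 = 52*36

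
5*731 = 3655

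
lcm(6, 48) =48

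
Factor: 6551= 6551^1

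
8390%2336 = 1382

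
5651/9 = 5651/9  =  627.89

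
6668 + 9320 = 15988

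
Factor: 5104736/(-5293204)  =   - 2^3*13^1* 1753^1*189043^( - 1 ) = - 182312/189043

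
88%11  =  0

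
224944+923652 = 1148596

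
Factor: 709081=521^1*1361^1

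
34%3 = 1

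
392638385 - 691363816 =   -  298725431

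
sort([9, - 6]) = [ - 6 , 9]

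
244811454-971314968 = -726503514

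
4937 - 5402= -465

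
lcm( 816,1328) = 67728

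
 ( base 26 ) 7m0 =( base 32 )55O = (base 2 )1010010111000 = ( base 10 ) 5304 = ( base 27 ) 77c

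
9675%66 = 39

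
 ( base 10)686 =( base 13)40A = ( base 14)370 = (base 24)14E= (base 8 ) 1256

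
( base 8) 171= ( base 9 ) 144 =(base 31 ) 3S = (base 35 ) 3G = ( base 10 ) 121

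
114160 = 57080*2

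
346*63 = 21798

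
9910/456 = 21 + 167/228=21.73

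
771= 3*257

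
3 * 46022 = 138066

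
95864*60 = 5751840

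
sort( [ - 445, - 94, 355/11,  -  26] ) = [-445, - 94, - 26, 355/11] 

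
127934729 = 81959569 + 45975160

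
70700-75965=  - 5265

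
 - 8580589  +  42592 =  - 8537997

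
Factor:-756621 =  - 3^4*9341^1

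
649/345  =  1 + 304/345= 1.88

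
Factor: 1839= 3^1*613^1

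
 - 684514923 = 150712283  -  835227206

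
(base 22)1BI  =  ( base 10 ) 744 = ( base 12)520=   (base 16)2E8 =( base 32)n8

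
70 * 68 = 4760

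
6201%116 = 53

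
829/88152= 829/88152 = 0.01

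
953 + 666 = 1619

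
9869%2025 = 1769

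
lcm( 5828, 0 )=0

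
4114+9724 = 13838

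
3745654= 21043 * 178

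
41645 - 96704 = - 55059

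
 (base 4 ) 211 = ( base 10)37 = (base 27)1A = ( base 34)13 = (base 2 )100101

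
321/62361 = 107/20787=0.01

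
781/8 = 781/8= 97.62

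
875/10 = 175/2 = 87.50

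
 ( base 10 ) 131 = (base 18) 75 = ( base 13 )A1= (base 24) 5B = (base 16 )83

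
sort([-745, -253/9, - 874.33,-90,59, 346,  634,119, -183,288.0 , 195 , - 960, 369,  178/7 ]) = [-960 ,-874.33,-745, - 183,-90 , - 253/9,178/7,59,  119,195,288.0 , 346, 369, 634]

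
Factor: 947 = 947^1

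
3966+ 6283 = 10249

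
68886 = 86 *801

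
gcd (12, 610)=2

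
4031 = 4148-117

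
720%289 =142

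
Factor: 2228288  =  2^6*37^1*941^1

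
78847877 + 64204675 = 143052552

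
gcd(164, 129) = 1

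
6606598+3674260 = 10280858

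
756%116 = 60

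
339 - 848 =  - 509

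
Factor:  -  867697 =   -  17^1*43^1*1187^1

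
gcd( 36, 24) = 12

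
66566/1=66566 = 66566.00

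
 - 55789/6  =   - 55789/6 = - 9298.17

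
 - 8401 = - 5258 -3143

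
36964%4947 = 2335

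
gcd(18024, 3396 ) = 12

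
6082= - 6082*( - 1)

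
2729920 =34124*80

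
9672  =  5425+4247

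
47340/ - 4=-11835+0/1 = -11835.00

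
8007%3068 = 1871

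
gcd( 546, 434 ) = 14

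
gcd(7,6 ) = 1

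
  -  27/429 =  - 9/143 = - 0.06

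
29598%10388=8822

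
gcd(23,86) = 1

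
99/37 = 99/37 = 2.68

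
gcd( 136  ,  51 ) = 17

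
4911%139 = 46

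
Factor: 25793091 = 3^2*2865899^1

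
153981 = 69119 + 84862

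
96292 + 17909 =114201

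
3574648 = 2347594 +1227054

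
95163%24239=22446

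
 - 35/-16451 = 35/16451=0.00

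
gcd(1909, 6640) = 83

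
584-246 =338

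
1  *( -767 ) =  - 767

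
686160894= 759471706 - 73310812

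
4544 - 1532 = 3012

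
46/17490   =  23/8745 =0.00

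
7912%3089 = 1734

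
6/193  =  6/193  =  0.03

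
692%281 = 130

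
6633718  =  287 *23114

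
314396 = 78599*4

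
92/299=4/13 = 0.31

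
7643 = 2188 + 5455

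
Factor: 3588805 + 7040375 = 2^2 * 3^2*5^1*59051^1= 10629180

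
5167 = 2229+2938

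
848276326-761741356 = 86534970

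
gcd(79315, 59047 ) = 1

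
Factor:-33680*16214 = -2^5*5^1 *11^2 * 67^1*421^1 = - 546087520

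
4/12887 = 4/12887 = 0.00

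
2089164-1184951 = 904213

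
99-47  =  52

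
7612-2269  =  5343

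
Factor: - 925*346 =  - 320050= - 2^1*5^2*37^1 *173^1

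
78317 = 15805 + 62512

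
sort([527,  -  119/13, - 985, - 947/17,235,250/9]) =[-985, - 947/17 , - 119/13,250/9,  235 , 527]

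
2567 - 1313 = 1254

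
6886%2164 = 394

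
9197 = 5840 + 3357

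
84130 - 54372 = 29758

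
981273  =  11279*87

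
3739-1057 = 2682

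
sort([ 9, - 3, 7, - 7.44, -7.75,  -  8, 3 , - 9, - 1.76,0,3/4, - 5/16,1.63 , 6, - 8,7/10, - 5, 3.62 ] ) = [ - 9, - 8, - 8, - 7.75, - 7.44, - 5,  -  3, - 1.76, - 5/16, 0, 7/10,3/4,1.63,3, 3.62,6,7,9]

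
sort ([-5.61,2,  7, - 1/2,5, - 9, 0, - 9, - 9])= [ - 9, - 9,  -  9, - 5.61, - 1/2, 0, 2, 5, 7]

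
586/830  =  293/415= 0.71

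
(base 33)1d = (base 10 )46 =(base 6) 114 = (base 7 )64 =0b101110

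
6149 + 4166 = 10315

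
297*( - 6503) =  - 1931391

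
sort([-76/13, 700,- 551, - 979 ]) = [ - 979, - 551, - 76/13, 700 ] 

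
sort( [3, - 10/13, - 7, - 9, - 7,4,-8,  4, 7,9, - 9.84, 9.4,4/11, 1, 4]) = [-9.84, - 9,-8,-7, - 7, - 10/13 , 4/11, 1, 3, 4, 4, 4,7, 9, 9.4]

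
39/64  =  39/64= 0.61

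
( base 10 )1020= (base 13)606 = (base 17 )390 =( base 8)1774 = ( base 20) 2b0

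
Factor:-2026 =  - 2^1*1013^1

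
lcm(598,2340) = 53820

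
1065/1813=1065/1813 = 0.59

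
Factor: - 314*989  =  -2^1*23^1*43^1*157^1=-310546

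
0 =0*7564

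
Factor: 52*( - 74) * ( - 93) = 357864= 2^3*3^1*13^1*31^1*37^1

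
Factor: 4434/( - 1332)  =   - 2^(- 1)*3^( - 1 ) * 37^(-1) * 739^1 = - 739/222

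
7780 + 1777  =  9557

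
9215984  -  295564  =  8920420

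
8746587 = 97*90171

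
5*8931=44655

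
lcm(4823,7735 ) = 409955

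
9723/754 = 9723/754 = 12.90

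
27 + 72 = 99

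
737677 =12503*59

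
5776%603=349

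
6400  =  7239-839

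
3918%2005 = 1913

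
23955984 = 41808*573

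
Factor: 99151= 13^1*29^1 * 263^1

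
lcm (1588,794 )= 1588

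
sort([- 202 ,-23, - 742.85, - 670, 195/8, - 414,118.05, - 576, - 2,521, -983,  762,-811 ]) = [ - 983,- 811,-742.85, - 670,-576,-414,- 202, - 23 , -2 , 195/8, 118.05,521, 762 ]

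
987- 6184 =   -  5197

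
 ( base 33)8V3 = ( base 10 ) 9738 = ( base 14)3798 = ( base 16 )260a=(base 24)GLI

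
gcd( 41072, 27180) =604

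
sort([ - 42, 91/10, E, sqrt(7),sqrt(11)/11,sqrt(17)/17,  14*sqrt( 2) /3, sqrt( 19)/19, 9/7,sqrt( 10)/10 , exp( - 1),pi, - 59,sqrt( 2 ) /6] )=[ - 59,  -  42, sqrt( 19)/19, sqrt( 2)/6, sqrt (17) /17 , sqrt( 11)/11,sqrt(10)/10 , exp( - 1),  9/7 , sqrt(7),E,pi,14*sqrt( 2)/3  ,  91/10]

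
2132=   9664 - 7532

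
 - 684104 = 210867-894971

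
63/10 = 63/10 = 6.30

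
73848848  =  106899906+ -33051058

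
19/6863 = 19/6863 = 0.00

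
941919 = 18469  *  51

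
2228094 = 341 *6534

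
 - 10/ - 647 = 10/647 = 0.02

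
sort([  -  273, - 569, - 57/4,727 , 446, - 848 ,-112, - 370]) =[ - 848,-569, - 370,-273, - 112, - 57/4 , 446,727]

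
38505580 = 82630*466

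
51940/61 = 851 + 29/61 = 851.48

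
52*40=2080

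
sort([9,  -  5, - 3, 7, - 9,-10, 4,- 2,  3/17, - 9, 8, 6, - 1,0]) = [ - 10,-9,-9,-5,  -  3, - 2,  -  1,  0, 3/17,4 , 6, 7,8, 9 ] 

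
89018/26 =3423 + 10/13 = 3423.77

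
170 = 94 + 76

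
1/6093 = 1/6093= 0.00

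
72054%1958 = 1566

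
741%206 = 123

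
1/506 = 1/506 = 0.00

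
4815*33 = 158895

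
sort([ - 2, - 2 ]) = [ - 2, - 2]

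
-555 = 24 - 579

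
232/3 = 77+1/3 = 77.33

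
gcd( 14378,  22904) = 14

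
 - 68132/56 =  - 1217 + 5/14 = - 1216.64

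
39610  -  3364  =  36246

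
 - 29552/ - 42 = 14776/21 = 703.62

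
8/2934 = 4/1467 = 0.00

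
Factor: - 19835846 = - 2^1*31^1 * 463^1 * 691^1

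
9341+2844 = 12185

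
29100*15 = 436500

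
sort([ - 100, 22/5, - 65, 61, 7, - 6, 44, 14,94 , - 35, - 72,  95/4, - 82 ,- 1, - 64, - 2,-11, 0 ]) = [ - 100,  -  82, - 72,  -  65, - 64, - 35,-11,  -  6, - 2 , - 1,0,22/5,7,14, 95/4 , 44, 61,94 ]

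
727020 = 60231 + 666789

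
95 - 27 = 68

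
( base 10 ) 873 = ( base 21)1KC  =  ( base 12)609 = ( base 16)369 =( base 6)4013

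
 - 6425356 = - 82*78358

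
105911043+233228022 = 339139065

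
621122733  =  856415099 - 235292366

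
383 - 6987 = -6604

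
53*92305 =4892165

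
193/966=193/966 =0.20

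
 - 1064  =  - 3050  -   - 1986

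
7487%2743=2001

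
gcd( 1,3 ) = 1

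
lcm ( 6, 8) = 24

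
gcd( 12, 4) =4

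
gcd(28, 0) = 28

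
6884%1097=302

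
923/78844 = 923/78844 = 0.01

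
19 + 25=44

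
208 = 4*52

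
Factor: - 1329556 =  - 2^2*61^1*5449^1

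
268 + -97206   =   - 96938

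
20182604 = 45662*442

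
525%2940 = 525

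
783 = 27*29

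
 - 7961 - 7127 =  - 15088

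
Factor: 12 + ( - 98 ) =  - 2^1*43^1 = - 86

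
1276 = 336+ 940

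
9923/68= 145  +  63/68 = 145.93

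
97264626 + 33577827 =130842453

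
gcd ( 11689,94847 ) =1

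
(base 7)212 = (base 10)107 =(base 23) 4F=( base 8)153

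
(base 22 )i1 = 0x18D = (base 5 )3042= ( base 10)397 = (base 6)1501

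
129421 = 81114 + 48307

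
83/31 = 83/31 = 2.68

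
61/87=61/87 =0.70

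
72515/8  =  9064 + 3/8=9064.38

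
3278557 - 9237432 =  - 5958875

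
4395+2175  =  6570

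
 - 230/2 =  - 115 = - 115.00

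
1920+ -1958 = - 38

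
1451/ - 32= - 46 + 21/32  =  -45.34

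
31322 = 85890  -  54568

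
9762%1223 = 1201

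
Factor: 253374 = 2^1*3^1 * 11^2*349^1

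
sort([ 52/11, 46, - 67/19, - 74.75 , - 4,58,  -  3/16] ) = [ - 74.75,  -  4, - 67/19 , - 3/16, 52/11,46, 58 ] 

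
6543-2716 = 3827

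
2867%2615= 252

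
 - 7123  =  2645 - 9768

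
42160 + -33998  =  8162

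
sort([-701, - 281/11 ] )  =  [- 701, - 281/11]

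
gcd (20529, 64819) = 1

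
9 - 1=8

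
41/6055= 41/6055 =0.01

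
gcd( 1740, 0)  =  1740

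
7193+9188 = 16381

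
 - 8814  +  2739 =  - 6075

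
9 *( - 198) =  - 1782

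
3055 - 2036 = 1019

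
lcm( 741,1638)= 31122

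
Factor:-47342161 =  - 17^1*61^1*71^1  *  643^1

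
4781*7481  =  35766661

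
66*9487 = 626142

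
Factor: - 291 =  -3^1*97^1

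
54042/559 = 54042/559 = 96.68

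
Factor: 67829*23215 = 1574650235 = 5^1*4643^1 * 67829^1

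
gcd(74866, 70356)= 902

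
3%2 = 1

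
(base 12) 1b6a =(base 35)2QY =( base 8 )6502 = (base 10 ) 3394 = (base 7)12616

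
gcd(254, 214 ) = 2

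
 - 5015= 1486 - 6501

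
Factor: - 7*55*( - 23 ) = 8855 = 5^1*7^1*11^1*23^1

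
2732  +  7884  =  10616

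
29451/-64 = -29451/64=- 460.17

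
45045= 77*585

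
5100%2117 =866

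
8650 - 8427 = 223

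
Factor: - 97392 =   -  2^4*3^1*2029^1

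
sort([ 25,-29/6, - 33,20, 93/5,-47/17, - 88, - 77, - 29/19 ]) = [ - 88, - 77, - 33,  -  29/6, - 47/17, - 29/19, 93/5,  20, 25] 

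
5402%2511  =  380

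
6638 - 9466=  - 2828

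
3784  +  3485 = 7269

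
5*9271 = 46355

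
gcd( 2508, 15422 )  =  22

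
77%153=77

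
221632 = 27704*8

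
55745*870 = 48498150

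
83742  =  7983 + 75759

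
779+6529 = 7308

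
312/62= 156/31 = 5.03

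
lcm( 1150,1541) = 77050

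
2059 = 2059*1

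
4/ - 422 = -1+209/211 = -  0.01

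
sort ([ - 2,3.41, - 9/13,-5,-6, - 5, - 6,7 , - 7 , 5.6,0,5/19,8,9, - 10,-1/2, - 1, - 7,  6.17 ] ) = [  -  10,-7,  -  7, - 6,-6,  -  5, - 5, - 2,-1,  -  9/13, - 1/2,0, 5/19,3.41 , 5.6,6.17,7,8,9]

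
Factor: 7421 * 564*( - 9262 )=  - 2^3*3^1*11^1*41^1 * 47^1*181^1*421^1 =- 38765582328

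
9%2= 1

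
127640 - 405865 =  - 278225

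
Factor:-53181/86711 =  - 3^2 *19^1*311^1*86711^( -1 )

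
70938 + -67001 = 3937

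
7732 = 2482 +5250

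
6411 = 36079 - 29668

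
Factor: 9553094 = 2^1*1447^1*3301^1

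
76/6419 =76/6419= 0.01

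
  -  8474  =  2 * ( -4237)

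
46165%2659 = 962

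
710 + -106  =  604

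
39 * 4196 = 163644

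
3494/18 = 1747/9 = 194.11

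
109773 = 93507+16266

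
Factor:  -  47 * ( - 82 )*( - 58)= - 2^2*29^1*41^1*47^1 = - 223532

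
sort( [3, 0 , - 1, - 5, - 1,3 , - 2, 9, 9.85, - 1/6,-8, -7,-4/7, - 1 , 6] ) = [ - 8, - 7, - 5, - 2, - 1,  -  1,-1, - 4/7,  -  1/6,0,  3, 3,6,  9, 9.85 ] 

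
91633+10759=102392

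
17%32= 17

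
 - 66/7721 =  - 66/7721 = - 0.01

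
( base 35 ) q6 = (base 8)1624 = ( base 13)556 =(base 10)916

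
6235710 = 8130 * 767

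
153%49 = 6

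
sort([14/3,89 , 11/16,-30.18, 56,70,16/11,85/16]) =[ - 30.18 , 11/16,16/11,14/3, 85/16, 56, 70,89] 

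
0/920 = 0 = 0.00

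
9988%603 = 340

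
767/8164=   59/628 = 0.09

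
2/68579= 2/68579 = 0.00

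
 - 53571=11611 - 65182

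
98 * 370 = 36260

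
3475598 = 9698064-6222466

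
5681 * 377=2141737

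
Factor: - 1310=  - 2^1*5^1*131^1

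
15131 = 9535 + 5596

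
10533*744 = 7836552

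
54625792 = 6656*8207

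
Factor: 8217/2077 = 3^2 * 11^1*31^( - 1 )*67^( - 1 )*83^1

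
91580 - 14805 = 76775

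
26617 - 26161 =456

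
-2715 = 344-3059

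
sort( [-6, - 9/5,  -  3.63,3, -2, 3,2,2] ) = [ - 6, - 3.63,-2 , - 9/5,2,2,3, 3]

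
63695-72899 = -9204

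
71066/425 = 167  +  91/425 = 167.21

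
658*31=20398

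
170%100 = 70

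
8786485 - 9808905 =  - 1022420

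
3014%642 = 446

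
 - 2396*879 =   -  2106084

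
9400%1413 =922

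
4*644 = 2576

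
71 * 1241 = 88111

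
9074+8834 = 17908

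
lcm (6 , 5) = 30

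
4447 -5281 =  - 834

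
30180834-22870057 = 7310777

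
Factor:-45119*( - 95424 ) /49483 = 2^6*3^1 * 71^1*7069^(  -  1) * 45119^1=615062208/7069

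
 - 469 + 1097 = 628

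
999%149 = 105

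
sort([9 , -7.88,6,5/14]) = [ - 7.88,5/14,6,9]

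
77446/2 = 38723=38723.00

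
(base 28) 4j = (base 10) 131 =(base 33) 3W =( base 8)203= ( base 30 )4b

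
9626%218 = 34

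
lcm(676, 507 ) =2028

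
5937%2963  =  11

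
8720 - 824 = 7896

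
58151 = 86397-28246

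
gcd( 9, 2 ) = 1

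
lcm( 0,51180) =0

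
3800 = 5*760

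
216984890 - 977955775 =- 760970885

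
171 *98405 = 16827255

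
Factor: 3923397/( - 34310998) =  - 2^( - 1)*3^4*17^(-1 )*19^( - 1 )*48437^1 *53113^( - 1 )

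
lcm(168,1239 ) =9912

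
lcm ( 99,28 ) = 2772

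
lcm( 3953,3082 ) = 181838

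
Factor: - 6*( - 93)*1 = 558=2^1*3^2*31^1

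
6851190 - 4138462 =2712728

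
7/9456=7/9456 = 0.00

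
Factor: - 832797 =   -  3^2*7^1*13219^1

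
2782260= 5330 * 522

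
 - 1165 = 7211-8376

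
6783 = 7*969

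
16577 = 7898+8679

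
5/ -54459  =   - 1 + 54454/54459= - 0.00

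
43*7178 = 308654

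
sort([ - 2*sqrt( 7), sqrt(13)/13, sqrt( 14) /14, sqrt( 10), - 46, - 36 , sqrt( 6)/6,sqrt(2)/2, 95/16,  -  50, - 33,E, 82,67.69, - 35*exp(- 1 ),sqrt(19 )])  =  [ - 50,-46, - 36, - 33, - 35 * exp( - 1 ),-2*sqrt(7), sqrt( 14 ) /14 , sqrt( 13)/13, sqrt( 6 ) /6,sqrt ( 2 )/2, E, sqrt(10) , sqrt ( 19), 95/16, 67.69 , 82 ]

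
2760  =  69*40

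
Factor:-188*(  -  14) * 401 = 1055432= 2^3*7^1 * 47^1*401^1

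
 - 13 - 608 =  - 621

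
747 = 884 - 137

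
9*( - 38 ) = -342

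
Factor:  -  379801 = - 149^1 * 2549^1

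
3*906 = 2718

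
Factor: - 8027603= - 443^1*18121^1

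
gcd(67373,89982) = 1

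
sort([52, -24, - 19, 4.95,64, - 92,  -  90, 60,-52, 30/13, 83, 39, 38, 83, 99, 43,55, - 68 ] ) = [-92, - 90, - 68, - 52,- 24, - 19, 30/13, 4.95, 38,39, 43, 52,55, 60, 64, 83, 83,  99]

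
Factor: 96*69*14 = 92736 = 2^6*3^2  *  7^1*23^1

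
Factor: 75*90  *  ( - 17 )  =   - 2^1*3^3*5^3*17^1 = -114750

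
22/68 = 11/34   =  0.32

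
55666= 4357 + 51309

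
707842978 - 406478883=301364095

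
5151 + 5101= 10252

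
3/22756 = 3/22756  =  0.00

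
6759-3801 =2958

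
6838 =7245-407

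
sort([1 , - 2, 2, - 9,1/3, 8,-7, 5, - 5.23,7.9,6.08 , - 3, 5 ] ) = [ - 9,-7, - 5.23, - 3,  -  2, 1/3,1, 2,5,  5, 6.08, 7.9, 8 ]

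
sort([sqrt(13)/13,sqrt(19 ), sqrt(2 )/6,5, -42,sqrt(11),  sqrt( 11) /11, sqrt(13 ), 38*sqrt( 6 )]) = [-42,  sqrt(2 ) /6,sqrt(13 )/13  ,  sqrt( 11 ) /11, sqrt( 11),sqrt(13),sqrt(19),5,38*sqrt(6 )]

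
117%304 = 117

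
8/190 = 4/95 = 0.04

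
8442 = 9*938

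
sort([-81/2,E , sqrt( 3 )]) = [ - 81/2,sqrt( 3),E] 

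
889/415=889/415 =2.14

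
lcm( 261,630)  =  18270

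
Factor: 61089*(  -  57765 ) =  - 3^2*5^1*7^1*2909^1 * 3851^1 = - 3528806085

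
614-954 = -340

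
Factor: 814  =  2^1*11^1 * 37^1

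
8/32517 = 8/32517  =  0.00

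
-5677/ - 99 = 5677/99 = 57.34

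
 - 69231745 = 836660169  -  905891914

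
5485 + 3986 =9471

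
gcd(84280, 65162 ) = 2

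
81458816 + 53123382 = 134582198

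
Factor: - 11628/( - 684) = 17^1 = 17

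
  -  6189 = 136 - 6325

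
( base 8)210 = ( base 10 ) 136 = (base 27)51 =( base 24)5G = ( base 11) 114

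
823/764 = 1  +  59/764 =1.08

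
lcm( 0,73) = 0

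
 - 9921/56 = - 9921/56 = - 177.16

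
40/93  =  40/93=0.43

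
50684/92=550 + 21/23= 550.91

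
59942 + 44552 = 104494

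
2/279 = 2/279= 0.01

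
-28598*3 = -85794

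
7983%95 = 3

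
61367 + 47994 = 109361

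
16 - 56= - 40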